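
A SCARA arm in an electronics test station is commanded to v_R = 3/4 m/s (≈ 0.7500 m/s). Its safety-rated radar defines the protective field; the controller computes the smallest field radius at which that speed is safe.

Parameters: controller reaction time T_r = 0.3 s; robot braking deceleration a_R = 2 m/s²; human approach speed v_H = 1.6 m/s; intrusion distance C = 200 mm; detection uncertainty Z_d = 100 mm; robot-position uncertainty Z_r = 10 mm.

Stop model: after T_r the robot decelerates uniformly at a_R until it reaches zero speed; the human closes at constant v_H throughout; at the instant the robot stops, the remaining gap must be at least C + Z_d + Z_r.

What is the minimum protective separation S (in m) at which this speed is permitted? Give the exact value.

braking lasts T_s = (3/4)/2 = 0.3750 s
reaction-phase robot travel = 0.7500·0.3000 = 0.2250 m
robot covers 0.7500·0.3750 − ½·2.0000·0.3750² = 0.1406 m while stopping
person approaches 1.6000·(0.3000+0.3750) = 1.0800 m
C+Z_d+Z_r = 0.2000+0.1000+0.0100 = 0.3100 m
S_min ≈ 0.2250+0.1406+1.0800+0.3100  ⇒  S_min = 2809/1600 m

S_min = 2809/1600 m = 1.7556 m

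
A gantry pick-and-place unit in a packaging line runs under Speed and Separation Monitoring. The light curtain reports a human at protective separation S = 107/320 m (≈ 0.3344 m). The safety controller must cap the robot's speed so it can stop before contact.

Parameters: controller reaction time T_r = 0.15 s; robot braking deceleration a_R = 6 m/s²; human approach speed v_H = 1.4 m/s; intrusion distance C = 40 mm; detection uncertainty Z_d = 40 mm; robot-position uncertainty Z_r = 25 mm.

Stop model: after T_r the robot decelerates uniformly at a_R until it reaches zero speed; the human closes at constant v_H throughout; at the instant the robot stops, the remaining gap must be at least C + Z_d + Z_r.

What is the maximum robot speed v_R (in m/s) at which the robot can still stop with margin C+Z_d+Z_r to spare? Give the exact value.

v_R_max = 1/20 m/s = 0.0500 m/s

at the boundary: (1/12)·v² + (23/60)·v + (-31/1600) = 0
  disc = (23/60)² − 4·(1/12)·(-31/1600) = 2209/14400 ; √disc = 47/120
  v_R = (−(23/60) + 47/120) / (2·(1/12)) = 1/20 m/s
check:
braking lasts T_s = (1/20)/6 = 0.0083 s
robot covers v_R·T_r = 0.0500·0.1500 = 0.0075 m before braking
braking distance = 0.0500²/(2·6.0000) = 0.0002 m
human closes 1.4000·0.1583 = 0.2217 m
C+Z_d+Z_r = 0.0400+0.0400+0.0250 = 0.1050 m
sum ≈ 0.0075+0.0002+0.2217+0.1050 ≈ 0.3344 m = S ✓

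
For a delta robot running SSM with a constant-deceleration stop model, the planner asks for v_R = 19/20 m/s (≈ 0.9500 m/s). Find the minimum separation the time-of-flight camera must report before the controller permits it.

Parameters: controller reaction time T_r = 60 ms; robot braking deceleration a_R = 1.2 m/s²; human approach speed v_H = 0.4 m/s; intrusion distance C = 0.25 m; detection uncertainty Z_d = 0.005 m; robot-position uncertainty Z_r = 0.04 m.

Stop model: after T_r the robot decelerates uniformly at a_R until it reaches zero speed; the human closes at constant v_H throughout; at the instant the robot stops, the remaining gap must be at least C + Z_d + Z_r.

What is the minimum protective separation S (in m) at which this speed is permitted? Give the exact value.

stop time T_s = (19/20)/(6/5) = 0.7917 s
robot in T_r: 0.9500·0.0600 = 0.0570 m
braking distance = 0.9500²/(2·1.2000) = 0.3760 m
person approaches 0.4000·(0.0600+0.7917) = 0.3407 m
margins: 0.2500+0.0050+0.0400 = 0.2950 m
S_min ≈ 0.0570+0.3760+0.3407+0.2950  ⇒  S_min = 25649/24000 m

S_min = 25649/24000 m = 1.0687 m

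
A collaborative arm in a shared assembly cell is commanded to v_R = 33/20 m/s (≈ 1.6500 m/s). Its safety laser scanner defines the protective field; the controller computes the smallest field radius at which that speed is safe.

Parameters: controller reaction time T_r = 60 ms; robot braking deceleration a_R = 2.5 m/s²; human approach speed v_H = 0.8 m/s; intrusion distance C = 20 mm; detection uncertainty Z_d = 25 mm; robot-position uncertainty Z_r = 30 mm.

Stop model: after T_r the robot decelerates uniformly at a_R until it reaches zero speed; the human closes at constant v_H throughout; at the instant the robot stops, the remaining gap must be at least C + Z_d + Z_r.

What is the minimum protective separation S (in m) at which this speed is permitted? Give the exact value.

braking lasts T_s = (33/20)/(5/2) = 0.6600 s
robot in T_r: 1.6500·0.0600 = 0.0990 m
robot under decel: 1.6500²/(2·2.5000) = 0.5445 m
person approaches 0.8000·(0.0600+0.6600) = 0.5760 m
C+Z_d+Z_r = 0.0200+0.0250+0.0300 = 0.0750 m
S_min ≈ 0.0990+0.5445+0.5760+0.0750  ⇒  S_min = 2589/2000 m

S_min = 2589/2000 m = 1.2945 m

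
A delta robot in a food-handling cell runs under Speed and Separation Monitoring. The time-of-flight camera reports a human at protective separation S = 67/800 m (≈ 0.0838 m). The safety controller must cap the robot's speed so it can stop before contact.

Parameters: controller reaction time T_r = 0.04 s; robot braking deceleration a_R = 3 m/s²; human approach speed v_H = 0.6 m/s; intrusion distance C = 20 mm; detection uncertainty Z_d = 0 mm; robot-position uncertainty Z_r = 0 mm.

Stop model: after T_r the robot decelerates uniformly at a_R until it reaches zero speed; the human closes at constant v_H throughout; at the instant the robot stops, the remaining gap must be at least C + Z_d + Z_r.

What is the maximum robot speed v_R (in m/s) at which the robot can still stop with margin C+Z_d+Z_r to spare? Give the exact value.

v_R_max = 3/20 m/s = 0.1500 m/s

at the boundary: (1/6)·v² + (6/25)·v + (-159/4000) = 0
  disc = (6/25)² − 4·(1/6)·(-159/4000) = 841/10000 ; √disc = 29/100
  v_R = (−(6/25) + 29/100) / (2·(1/6)) = 3/20 m/s
check:
T_s = v_R/a_R = (3/20)/3 = 0.0500 s
robot covers v_R·T_r = 0.1500·0.0400 = 0.0060 m before braking
robot covers 0.1500·0.0500 − ½·3.0000·0.0500² = 0.0037 m while stopping
human over T_r+T_s: 0.6000·(0.0400+0.0500) = 0.0540 m
margins: 0.0200+0.0000+0.0000 = 0.0200 m
sum ≈ 0.0060+0.0037+0.0540+0.0200 ≈ 0.0838 m = S ✓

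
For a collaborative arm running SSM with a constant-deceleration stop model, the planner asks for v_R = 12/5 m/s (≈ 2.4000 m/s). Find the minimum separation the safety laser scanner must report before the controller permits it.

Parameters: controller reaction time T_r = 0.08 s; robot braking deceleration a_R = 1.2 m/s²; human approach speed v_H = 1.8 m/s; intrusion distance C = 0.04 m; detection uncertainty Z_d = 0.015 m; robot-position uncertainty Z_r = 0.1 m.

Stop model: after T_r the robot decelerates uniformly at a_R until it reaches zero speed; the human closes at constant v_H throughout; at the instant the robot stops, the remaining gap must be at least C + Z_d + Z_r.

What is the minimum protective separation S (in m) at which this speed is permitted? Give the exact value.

S_min = 6491/1000 m = 6.4910 m

T_s = v_R/a_R = (12/5)/(6/5) = 2.0000 s
robot covers v_R·T_r = 2.4000·0.0800 = 0.1920 m before braking
robot covers 2.4000·2.0000 − ½·1.2000·2.0000² = 2.4000 m while stopping
human closes 1.8000·2.0800 = 3.7440 m
residual clearance needed = 0.0400+0.0150+0.1000 = 0.1550 m
S_min ≈ 0.1920+2.4000+3.7440+0.1550  ⇒  S_min = 6491/1000 m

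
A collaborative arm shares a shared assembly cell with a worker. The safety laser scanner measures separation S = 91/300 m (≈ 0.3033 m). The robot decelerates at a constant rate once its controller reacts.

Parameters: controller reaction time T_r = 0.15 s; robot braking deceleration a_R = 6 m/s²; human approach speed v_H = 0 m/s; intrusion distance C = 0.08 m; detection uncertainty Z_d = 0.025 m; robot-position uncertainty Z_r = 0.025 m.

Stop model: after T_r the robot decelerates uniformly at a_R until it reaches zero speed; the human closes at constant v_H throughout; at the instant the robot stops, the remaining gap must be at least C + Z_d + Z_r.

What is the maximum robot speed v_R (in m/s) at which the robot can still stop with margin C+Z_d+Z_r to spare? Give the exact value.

v_R_max = 4/5 m/s = 0.8000 m/s

collect terms ⇒ (1/12)·v_R² + (3/20)·v_R + (-13/75) = 0
  disc = (3/20)² − 4·(1/12)·(-13/75) = 289/3600 ; √disc = 17/60
  v_R = (−(3/20) + 17/60) / (2·(1/12)) = 4/5 m/s
check:
stop time T_s = (4/5)/6 = 0.1333 s
robot covers v_R·T_r = 0.8000·0.1500 = 0.1200 m before braking
robot under decel: 0.8000²/(2·6.0000) = 0.0533 m
human over T_r+T_s: 0.0000·(0.1500+0.1333) = 0.0000 m
C+Z_d+Z_r = 0.0800+0.0250+0.0250 = 0.1300 m
sum ≈ 0.1200+0.0533+0.0000+0.1300 ≈ 0.3033 m = S ✓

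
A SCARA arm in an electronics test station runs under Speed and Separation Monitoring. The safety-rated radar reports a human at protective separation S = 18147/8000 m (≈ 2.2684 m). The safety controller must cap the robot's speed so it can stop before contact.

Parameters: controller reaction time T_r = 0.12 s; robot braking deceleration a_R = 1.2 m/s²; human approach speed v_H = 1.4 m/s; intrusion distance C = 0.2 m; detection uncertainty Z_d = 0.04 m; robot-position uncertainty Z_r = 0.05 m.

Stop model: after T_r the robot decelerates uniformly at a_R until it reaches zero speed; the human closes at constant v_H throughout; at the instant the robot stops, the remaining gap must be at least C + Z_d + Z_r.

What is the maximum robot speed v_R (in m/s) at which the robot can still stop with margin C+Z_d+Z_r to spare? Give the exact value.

v_R_max = 21/20 m/s = 1.0500 m/s

collect terms ⇒ (5/12)·v_R² + (193/150)·v_R + (-14483/8000) = 0
  disc = (193/150)² − 4·(5/12)·(-14483/8000) = 1682209/360000 ; √disc = 1297/600
  v_R = (−(193/150) + 1297/600) / (2·(5/12)) = 21/20 m/s
check:
T_s = v_R/a_R = (21/20)/(6/5) = 0.8750 s
reaction-phase robot travel = 1.0500·0.1200 = 0.1260 m
braking distance = 1.0500²/(2·1.2000) = 0.4594 m
human over T_r+T_s: 1.4000·(0.1200+0.8750) = 1.3930 m
C+Z_d+Z_r = 0.2000+0.0400+0.0500 = 0.2900 m
sum ≈ 0.1260+0.4594+1.3930+0.2900 ≈ 2.2684 m = S ✓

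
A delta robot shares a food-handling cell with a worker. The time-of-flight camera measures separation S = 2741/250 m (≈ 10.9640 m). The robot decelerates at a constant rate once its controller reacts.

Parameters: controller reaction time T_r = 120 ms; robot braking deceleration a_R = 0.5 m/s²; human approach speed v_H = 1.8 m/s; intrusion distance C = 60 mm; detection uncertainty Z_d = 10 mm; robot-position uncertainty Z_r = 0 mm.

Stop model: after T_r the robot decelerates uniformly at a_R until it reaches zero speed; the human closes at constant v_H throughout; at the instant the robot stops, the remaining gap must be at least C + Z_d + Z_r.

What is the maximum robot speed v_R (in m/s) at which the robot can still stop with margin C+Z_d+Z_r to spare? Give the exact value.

v_R_max = 19/10 m/s = 1.9000 m/s

quadratic (1)·v² + (93/25)·v + (-5339/500) = 0
  disc = (93/25)² − 4·(1)·(-5339/500) = 35344/625 ; √disc = 188/25
  v_R = (−(93/25) + 188/25) / (2·(1)) = 19/10 m/s
check:
braking lasts T_s = (19/10)/(1/2) = 3.8000 s
robot in T_r: 1.9000·0.1200 = 0.2280 m
robot under decel: 1.9000²/(2·0.5000) = 3.6100 m
human closes 1.8000·3.9200 = 7.0560 m
C+Z_d+Z_r = 0.0600+0.0100+0.0000 = 0.0700 m
sum ≈ 0.2280+3.6100+7.0560+0.0700 ≈ 10.9640 m = S ✓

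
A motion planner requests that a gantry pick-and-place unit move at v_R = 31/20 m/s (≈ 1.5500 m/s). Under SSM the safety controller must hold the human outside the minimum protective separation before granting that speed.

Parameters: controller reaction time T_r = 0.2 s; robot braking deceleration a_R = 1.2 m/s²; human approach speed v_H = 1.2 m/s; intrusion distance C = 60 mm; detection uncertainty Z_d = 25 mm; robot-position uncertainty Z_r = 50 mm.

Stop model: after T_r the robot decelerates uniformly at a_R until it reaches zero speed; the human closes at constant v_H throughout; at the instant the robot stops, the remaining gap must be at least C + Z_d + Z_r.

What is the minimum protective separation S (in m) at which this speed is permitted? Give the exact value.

S_min = 15533/4800 m = 3.2360 m

T_s = v_R/a_R = (31/20)/(6/5) = 1.2917 s
robot covers v_R·T_r = 1.5500·0.2000 = 0.3100 m before braking
robot covers 1.5500·1.2917 − ½·1.2000·1.2917² = 1.0010 m while stopping
human over T_r+T_s: 1.2000·(0.2000+1.2917) = 1.7900 m
C+Z_d+Z_r = 0.0600+0.0250+0.0500 = 0.1350 m
S_min ≈ 0.3100+1.0010+1.7900+0.1350  ⇒  S_min = 15533/4800 m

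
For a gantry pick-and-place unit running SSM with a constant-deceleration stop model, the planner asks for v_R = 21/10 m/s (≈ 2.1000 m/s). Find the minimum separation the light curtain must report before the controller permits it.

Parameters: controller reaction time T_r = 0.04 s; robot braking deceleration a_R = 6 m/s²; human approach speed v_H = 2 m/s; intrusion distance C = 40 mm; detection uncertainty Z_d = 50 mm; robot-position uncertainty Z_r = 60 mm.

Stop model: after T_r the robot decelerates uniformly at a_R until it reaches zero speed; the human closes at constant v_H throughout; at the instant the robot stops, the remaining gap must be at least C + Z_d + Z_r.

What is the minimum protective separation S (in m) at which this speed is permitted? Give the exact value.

stop time T_s = (21/10)/6 = 0.3500 s
robot covers v_R·T_r = 2.1000·0.0400 = 0.0840 m before braking
braking distance = 2.1000²/(2·6.0000) = 0.3675 m
human closes 2.0000·0.3900 = 0.7800 m
C+Z_d+Z_r = 0.0400+0.0500+0.0600 = 0.1500 m
S_min ≈ 0.0840+0.3675+0.7800+0.1500  ⇒  S_min = 2763/2000 m

S_min = 2763/2000 m = 1.3815 m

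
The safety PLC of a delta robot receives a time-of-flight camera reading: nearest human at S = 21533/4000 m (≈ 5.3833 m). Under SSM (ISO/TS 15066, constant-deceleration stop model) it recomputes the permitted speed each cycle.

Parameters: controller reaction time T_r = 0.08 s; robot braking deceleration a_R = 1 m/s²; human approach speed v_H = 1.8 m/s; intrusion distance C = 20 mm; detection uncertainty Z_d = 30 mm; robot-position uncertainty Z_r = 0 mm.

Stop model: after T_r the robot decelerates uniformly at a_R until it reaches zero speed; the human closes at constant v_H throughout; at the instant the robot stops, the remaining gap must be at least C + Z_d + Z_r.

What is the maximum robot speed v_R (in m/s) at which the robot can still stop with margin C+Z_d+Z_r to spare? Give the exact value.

v_R_max = 37/20 m/s = 1.8500 m/s

collect terms ⇒ (1/2)·v_R² + (47/25)·v_R + (-20757/4000) = 0
  disc = (47/25)² − 4·(1/2)·(-20757/4000) = 139129/10000 ; √disc = 373/100
  v_R = (−(47/25) + 373/100) / (2·(1/2)) = 37/20 m/s
check:
stop time T_s = (37/20)/1 = 1.8500 s
robot covers v_R·T_r = 1.8500·0.0800 = 0.1480 m before braking
robot covers 1.8500·1.8500 − ½·1.0000·1.8500² = 1.7112 m while stopping
human closes 1.8000·1.9300 = 3.4740 m
C+Z_d+Z_r = 0.0200+0.0300+0.0000 = 0.0500 m
sum ≈ 0.1480+1.7112+3.4740+0.0500 ≈ 5.3833 m = S ✓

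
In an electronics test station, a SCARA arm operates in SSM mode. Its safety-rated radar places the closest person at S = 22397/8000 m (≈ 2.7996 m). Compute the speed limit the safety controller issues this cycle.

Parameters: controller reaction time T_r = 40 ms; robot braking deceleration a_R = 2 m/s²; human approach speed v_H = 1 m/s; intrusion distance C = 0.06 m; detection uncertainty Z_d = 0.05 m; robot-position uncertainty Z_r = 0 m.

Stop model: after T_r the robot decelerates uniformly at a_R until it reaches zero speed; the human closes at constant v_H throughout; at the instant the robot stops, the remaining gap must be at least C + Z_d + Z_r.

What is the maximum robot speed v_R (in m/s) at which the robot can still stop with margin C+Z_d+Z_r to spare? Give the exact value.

quadratic (1/4)·v² + (27/50)·v + (-21197/8000) = 0
  disc = (27/50)² − 4·(1/4)·(-21197/8000) = 117649/40000 ; √disc = 343/200
  v_R = (−(27/50) + 343/200) / (2·(1/4)) = 47/20 m/s
check:
T_s = v_R/a_R = (47/20)/2 = 1.1750 s
robot in T_r: 2.3500·0.0400 = 0.0940 m
robot covers 2.3500·1.1750 − ½·2.0000·1.1750² = 1.3806 m while stopping
human closes 1.0000·1.2150 = 1.2150 m
residual clearance needed = 0.0600+0.0500+0.0000 = 0.1100 m
sum ≈ 0.0940+1.3806+1.2150+0.1100 ≈ 2.7996 m = S ✓

v_R_max = 47/20 m/s = 2.3500 m/s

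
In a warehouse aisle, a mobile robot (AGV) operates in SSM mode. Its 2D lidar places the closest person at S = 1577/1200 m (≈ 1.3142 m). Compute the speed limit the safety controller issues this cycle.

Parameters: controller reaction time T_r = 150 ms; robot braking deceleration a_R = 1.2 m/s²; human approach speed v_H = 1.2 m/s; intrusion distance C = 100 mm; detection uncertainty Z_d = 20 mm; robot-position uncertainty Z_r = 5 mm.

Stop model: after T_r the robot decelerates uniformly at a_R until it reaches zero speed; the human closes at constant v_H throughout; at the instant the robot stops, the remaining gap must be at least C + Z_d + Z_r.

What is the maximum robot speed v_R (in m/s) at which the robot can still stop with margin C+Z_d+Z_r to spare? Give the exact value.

v_R_max = 7/10 m/s = 0.7000 m/s

quadratic (5/12)·v² + (23/20)·v + (-1211/1200) = 0
  disc = (23/20)² − 4·(5/12)·(-1211/1200) = 676/225 ; √disc = 26/15
  v_R = (−(23/20) + 26/15) / (2·(5/12)) = 7/10 m/s
check:
stop time T_s = (7/10)/(6/5) = 0.5833 s
robot in T_r: 0.7000·0.1500 = 0.1050 m
robot covers 0.7000·0.5833 − ½·1.2000·0.5833² = 0.2042 m while stopping
human over T_r+T_s: 1.2000·(0.1500+0.5833) = 0.8800 m
residual clearance needed = 0.1000+0.0200+0.0050 = 0.1250 m
sum ≈ 0.1050+0.2042+0.8800+0.1250 ≈ 1.3142 m = S ✓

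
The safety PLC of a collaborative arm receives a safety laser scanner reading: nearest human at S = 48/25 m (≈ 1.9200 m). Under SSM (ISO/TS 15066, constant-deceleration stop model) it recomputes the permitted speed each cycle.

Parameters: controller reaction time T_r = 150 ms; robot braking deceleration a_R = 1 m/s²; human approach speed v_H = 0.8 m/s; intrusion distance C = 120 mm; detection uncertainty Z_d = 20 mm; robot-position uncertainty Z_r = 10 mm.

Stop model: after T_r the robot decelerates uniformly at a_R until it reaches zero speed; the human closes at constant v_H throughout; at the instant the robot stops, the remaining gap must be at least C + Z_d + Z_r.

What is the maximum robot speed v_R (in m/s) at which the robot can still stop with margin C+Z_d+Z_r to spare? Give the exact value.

v_R_max = 11/10 m/s = 1.1000 m/s

at the boundary: (1/2)·v² + (19/20)·v + (-33/20) = 0
  disc = (19/20)² − 4·(1/2)·(-33/20) = 1681/400 ; √disc = 41/20
  v_R = (−(19/20) + 41/20) / (2·(1/2)) = 11/10 m/s
check:
T_s = v_R/a_R = (11/10)/1 = 1.1000 s
reaction-phase robot travel = 1.1000·0.1500 = 0.1650 m
robot covers 1.1000·1.1000 − ½·1.0000·1.1000² = 0.6050 m while stopping
human closes 0.8000·1.2500 = 1.0000 m
C+Z_d+Z_r = 0.1200+0.0200+0.0100 = 0.1500 m
sum ≈ 0.1650+0.6050+1.0000+0.1500 ≈ 1.9200 m = S ✓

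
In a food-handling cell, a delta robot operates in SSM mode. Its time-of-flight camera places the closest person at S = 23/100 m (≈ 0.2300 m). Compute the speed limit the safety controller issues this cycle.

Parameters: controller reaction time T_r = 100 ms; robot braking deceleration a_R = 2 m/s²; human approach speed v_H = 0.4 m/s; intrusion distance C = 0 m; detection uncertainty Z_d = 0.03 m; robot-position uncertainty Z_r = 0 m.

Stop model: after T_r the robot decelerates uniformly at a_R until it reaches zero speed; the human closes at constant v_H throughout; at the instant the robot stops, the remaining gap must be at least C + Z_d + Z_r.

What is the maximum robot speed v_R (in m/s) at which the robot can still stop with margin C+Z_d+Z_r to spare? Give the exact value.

v_R_max = 2/5 m/s = 0.4000 m/s

collect terms ⇒ (1/4)·v_R² + (3/10)·v_R + (-4/25) = 0
  disc = (3/10)² − 4·(1/4)·(-4/25) = 1/4 ; √disc = 1/2
  v_R = (−(3/10) + 1/2) / (2·(1/4)) = 2/5 m/s
check:
T_s = v_R/a_R = (2/5)/2 = 0.2000 s
robot covers v_R·T_r = 0.4000·0.1000 = 0.0400 m before braking
braking distance = 0.4000²/(2·2.0000) = 0.0400 m
human closes 0.4000·0.3000 = 0.1200 m
margins: 0.0000+0.0300+0.0000 = 0.0300 m
sum ≈ 0.0400+0.0400+0.1200+0.0300 ≈ 0.2300 m = S ✓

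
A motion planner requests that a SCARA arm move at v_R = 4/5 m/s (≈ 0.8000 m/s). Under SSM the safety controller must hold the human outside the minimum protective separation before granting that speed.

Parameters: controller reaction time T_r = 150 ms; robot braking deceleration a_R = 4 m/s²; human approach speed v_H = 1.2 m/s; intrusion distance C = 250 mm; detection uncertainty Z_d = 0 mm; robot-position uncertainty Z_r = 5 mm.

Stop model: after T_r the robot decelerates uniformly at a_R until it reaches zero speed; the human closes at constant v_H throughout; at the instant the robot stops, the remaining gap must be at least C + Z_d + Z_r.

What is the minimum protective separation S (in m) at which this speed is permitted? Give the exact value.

T_s = v_R/a_R = (4/5)/4 = 0.2000 s
reaction-phase robot travel = 0.8000·0.1500 = 0.1200 m
robot covers 0.8000·0.2000 − ½·4.0000·0.2000² = 0.0800 m while stopping
human over T_r+T_s: 1.2000·(0.1500+0.2000) = 0.4200 m
residual clearance needed = 0.2500+0.0000+0.0050 = 0.2550 m
S_min ≈ 0.1200+0.0800+0.4200+0.2550  ⇒  S_min = 7/8 m

S_min = 7/8 m = 0.8750 m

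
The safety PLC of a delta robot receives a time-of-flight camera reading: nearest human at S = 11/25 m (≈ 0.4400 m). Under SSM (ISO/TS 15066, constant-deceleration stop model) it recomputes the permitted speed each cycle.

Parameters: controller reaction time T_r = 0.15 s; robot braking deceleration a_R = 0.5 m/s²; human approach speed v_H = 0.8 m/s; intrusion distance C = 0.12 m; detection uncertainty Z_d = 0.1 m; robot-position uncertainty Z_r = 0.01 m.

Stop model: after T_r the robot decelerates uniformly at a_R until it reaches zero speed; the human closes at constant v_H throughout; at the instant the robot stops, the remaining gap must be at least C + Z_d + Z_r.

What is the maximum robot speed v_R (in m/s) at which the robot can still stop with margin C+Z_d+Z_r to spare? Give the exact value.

quadratic (1)·v² + (7/4)·v + (-9/100) = 0
  disc = (7/4)² − 4·(1)·(-9/100) = 1369/400 ; √disc = 37/20
  v_R = (−(7/4) + 37/20) / (2·(1)) = 1/20 m/s
check:
braking lasts T_s = (1/20)/(1/2) = 0.1000 s
reaction-phase robot travel = 0.0500·0.1500 = 0.0075 m
robot under decel: 0.0500²/(2·0.5000) = 0.0025 m
human over T_r+T_s: 0.8000·(0.1500+0.1000) = 0.2000 m
residual clearance needed = 0.1200+0.1000+0.0100 = 0.2300 m
sum ≈ 0.0075+0.0025+0.2000+0.2300 ≈ 0.4400 m = S ✓

v_R_max = 1/20 m/s = 0.0500 m/s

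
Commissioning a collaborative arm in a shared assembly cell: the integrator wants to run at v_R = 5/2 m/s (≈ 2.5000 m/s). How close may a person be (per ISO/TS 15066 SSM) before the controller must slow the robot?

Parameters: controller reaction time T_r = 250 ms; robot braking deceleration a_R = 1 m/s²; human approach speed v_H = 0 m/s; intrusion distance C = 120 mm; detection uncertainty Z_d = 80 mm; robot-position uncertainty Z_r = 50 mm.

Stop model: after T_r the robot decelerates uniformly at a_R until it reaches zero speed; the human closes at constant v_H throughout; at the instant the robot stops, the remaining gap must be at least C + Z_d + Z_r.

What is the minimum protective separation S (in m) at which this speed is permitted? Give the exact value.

S_min = 4 m = 4.0000 m

braking lasts T_s = (5/2)/1 = 2.5000 s
robot in T_r: 2.5000·0.2500 = 0.6250 m
braking distance = 2.5000²/(2·1.0000) = 3.1250 m
human closes 0.0000·2.7500 = 0.0000 m
C+Z_d+Z_r = 0.1200+0.0800+0.0500 = 0.2500 m
S_min ≈ 0.6250+3.1250+0.0000+0.2500  ⇒  S_min = 4 m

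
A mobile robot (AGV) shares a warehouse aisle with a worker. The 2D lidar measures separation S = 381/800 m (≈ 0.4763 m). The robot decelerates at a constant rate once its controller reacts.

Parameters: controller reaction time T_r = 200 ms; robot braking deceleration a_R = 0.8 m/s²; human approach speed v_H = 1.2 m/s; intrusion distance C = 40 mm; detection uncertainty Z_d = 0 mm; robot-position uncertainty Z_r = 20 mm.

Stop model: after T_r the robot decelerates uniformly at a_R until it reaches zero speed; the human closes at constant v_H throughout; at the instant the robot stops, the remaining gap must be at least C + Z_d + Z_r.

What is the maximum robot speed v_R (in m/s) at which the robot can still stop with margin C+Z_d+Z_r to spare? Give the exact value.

v_R_max = 1/10 m/s = 0.1000 m/s

at the boundary: (5/8)·v² + (17/10)·v + (-141/800) = 0
  disc = (17/10)² − 4·(5/8)·(-141/800) = 5329/1600 ; √disc = 73/40
  v_R = (−(17/10) + 73/40) / (2·(5/8)) = 1/10 m/s
check:
braking lasts T_s = (1/10)/(4/5) = 0.1250 s
robot in T_r: 0.1000·0.2000 = 0.0200 m
robot under decel: 0.1000²/(2·0.8000) = 0.0063 m
person approaches 1.2000·(0.2000+0.1250) = 0.3900 m
C+Z_d+Z_r = 0.0400+0.0000+0.0200 = 0.0600 m
sum ≈ 0.0200+0.0063+0.3900+0.0600 ≈ 0.4763 m = S ✓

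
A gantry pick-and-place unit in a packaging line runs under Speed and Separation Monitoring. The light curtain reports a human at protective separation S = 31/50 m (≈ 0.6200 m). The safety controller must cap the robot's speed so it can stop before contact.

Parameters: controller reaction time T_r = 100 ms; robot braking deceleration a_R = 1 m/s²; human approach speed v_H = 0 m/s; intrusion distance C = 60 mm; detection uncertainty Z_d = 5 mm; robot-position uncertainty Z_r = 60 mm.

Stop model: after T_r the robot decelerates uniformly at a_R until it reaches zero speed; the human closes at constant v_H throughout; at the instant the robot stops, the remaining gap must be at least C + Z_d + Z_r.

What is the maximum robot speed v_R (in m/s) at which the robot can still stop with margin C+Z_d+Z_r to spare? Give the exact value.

v_R_max = 9/10 m/s = 0.9000 m/s

collect terms ⇒ (1/2)·v_R² + (1/10)·v_R + (-99/200) = 0
  disc = (1/10)² − 4·(1/2)·(-99/200) = 1 ; √disc = 1
  v_R = (−(1/10) + 1) / (2·(1/2)) = 9/10 m/s
check:
stop time T_s = (9/10)/1 = 0.9000 s
robot in T_r: 0.9000·0.1000 = 0.0900 m
robot covers 0.9000·0.9000 − ½·1.0000·0.9000² = 0.4050 m while stopping
human closes 0.0000·1.0000 = 0.0000 m
C+Z_d+Z_r = 0.0600+0.0050+0.0600 = 0.1250 m
sum ≈ 0.0900+0.4050+0.0000+0.1250 ≈ 0.6200 m = S ✓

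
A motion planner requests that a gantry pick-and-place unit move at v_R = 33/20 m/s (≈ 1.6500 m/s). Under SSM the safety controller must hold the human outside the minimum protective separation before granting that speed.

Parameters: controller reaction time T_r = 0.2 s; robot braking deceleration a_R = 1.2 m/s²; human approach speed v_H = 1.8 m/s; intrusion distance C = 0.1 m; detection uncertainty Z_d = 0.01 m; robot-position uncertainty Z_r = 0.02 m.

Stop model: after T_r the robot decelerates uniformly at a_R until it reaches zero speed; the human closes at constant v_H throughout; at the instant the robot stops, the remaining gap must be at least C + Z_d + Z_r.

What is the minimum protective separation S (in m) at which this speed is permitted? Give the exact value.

T_s = v_R/a_R = (33/20)/(6/5) = 1.3750 s
robot in T_r: 1.6500·0.2000 = 0.3300 m
robot under decel: 1.6500²/(2·1.2000) = 1.1344 m
human closes 1.8000·1.5750 = 2.8350 m
residual clearance needed = 0.1000+0.0100+0.0200 = 0.1300 m
S_min ≈ 0.3300+1.1344+2.8350+0.1300  ⇒  S_min = 7087/1600 m

S_min = 7087/1600 m = 4.4294 m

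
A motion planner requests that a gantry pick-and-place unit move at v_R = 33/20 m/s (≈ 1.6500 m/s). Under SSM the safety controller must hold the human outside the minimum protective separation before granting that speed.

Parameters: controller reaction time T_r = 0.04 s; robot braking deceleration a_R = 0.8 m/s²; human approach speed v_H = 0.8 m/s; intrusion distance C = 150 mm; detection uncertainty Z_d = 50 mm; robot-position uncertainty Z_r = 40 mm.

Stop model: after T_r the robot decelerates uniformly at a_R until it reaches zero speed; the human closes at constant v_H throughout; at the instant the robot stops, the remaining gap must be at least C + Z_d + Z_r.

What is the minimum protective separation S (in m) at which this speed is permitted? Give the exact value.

S_min = 59033/16000 m = 3.6896 m

stop time T_s = (33/20)/(4/5) = 2.0625 s
reaction-phase robot travel = 1.6500·0.0400 = 0.0660 m
robot under decel: 1.6500²/(2·0.8000) = 1.7016 m
human closes 0.8000·2.1025 = 1.6820 m
residual clearance needed = 0.1500+0.0500+0.0400 = 0.2400 m
S_min ≈ 0.0660+1.7016+1.6820+0.2400  ⇒  S_min = 59033/16000 m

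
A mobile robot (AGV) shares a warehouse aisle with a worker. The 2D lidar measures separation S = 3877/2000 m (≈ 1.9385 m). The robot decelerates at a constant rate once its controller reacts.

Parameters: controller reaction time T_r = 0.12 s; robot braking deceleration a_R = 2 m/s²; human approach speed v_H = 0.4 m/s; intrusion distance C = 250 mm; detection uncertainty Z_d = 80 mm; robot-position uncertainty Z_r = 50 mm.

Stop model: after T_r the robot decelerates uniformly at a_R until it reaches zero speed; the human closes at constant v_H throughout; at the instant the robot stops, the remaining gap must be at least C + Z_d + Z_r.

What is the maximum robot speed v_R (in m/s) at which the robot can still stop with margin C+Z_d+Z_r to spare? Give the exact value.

quadratic (1/4)·v² + (8/25)·v + (-3021/2000) = 0
  disc = (8/25)² − 4·(1/4)·(-3021/2000) = 16129/10000 ; √disc = 127/100
  v_R = (−(8/25) + 127/100) / (2·(1/4)) = 19/10 m/s
check:
T_s = v_R/a_R = (19/10)/2 = 0.9500 s
reaction-phase robot travel = 1.9000·0.1200 = 0.2280 m
braking distance = 1.9000²/(2·2.0000) = 0.9025 m
human over T_r+T_s: 0.4000·(0.1200+0.9500) = 0.4280 m
residual clearance needed = 0.2500+0.0800+0.0500 = 0.3800 m
sum ≈ 0.2280+0.9025+0.4280+0.3800 ≈ 1.9385 m = S ✓

v_R_max = 19/10 m/s = 1.9000 m/s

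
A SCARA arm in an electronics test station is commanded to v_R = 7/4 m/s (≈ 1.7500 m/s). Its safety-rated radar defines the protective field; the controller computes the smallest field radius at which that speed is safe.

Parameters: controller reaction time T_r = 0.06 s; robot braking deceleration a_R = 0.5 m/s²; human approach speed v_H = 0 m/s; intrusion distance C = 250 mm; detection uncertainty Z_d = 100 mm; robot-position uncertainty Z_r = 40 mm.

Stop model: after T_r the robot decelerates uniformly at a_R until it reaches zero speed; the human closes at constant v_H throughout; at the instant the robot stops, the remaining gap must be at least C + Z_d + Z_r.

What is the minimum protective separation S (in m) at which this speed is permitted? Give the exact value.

S_min = 1423/400 m = 3.5575 m

stop time T_s = (7/4)/(1/2) = 3.5000 s
reaction-phase robot travel = 1.7500·0.0600 = 0.1050 m
robot covers 1.7500·3.5000 − ½·0.5000·3.5000² = 3.0625 m while stopping
person approaches 0.0000·(0.0600+3.5000) = 0.0000 m
margins: 0.2500+0.1000+0.0400 = 0.3900 m
S_min ≈ 0.1050+3.0625+0.0000+0.3900  ⇒  S_min = 1423/400 m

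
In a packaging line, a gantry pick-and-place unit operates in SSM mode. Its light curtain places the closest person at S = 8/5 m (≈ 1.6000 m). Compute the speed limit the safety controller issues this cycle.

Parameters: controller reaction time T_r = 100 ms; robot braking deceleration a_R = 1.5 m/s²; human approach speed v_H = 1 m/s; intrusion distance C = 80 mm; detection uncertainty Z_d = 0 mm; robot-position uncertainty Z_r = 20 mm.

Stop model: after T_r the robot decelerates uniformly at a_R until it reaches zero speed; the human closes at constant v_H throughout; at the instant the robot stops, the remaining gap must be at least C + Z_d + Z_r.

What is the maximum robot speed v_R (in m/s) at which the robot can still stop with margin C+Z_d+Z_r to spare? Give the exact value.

v_R_max = 6/5 m/s = 1.2000 m/s

at the boundary: (1/3)·v² + (23/30)·v + (-7/5) = 0
  disc = (23/30)² − 4·(1/3)·(-7/5) = 2209/900 ; √disc = 47/30
  v_R = (−(23/30) + 47/30) / (2·(1/3)) = 6/5 m/s
check:
T_s = v_R/a_R = (6/5)/(3/2) = 0.8000 s
robot in T_r: 1.2000·0.1000 = 0.1200 m
robot covers 1.2000·0.8000 − ½·1.5000·0.8000² = 0.4800 m while stopping
human over T_r+T_s: 1.0000·(0.1000+0.8000) = 0.9000 m
C+Z_d+Z_r = 0.0800+0.0000+0.0200 = 0.1000 m
sum ≈ 0.1200+0.4800+0.9000+0.1000 ≈ 1.6000 m = S ✓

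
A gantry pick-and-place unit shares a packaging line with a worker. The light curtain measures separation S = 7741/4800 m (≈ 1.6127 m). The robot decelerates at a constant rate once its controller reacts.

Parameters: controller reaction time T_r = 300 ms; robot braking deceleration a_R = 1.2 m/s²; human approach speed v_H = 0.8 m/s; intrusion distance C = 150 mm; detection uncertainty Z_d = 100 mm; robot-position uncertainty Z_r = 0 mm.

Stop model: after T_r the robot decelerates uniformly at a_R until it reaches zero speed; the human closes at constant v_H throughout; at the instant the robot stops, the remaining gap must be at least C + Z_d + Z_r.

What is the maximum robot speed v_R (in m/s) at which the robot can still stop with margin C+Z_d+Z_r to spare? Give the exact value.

at the boundary: (5/12)·v² + (29/30)·v + (-5389/4800) = 0
  disc = (29/30)² − 4·(5/12)·(-5389/4800) = 4489/1600 ; √disc = 67/40
  v_R = (−(29/30) + 67/40) / (2·(5/12)) = 17/20 m/s
check:
braking lasts T_s = (17/20)/(6/5) = 0.7083 s
robot covers v_R·T_r = 0.8500·0.3000 = 0.2550 m before braking
robot covers 0.8500·0.7083 − ½·1.2000·0.7083² = 0.3010 m while stopping
human over T_r+T_s: 0.8000·(0.3000+0.7083) = 0.8067 m
margins: 0.1500+0.1000+0.0000 = 0.2500 m
sum ≈ 0.2550+0.3010+0.8067+0.2500 ≈ 1.6127 m = S ✓

v_R_max = 17/20 m/s = 0.8500 m/s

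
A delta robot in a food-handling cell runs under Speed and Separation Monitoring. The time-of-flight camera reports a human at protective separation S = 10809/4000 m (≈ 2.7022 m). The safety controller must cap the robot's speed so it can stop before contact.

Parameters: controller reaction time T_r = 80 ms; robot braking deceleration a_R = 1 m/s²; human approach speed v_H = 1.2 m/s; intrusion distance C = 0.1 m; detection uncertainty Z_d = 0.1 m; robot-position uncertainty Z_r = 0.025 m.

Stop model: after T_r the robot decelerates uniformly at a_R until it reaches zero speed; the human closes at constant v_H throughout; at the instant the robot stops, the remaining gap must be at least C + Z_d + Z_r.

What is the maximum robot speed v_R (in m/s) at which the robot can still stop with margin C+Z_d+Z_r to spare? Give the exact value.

collect terms ⇒ (1/2)·v_R² + (32/25)·v_R + (-381/160) = 0
  disc = (32/25)² − 4·(1/2)·(-381/160) = 64009/10000 ; √disc = 253/100
  v_R = (−(32/25) + 253/100) / (2·(1/2)) = 5/4 m/s
check:
T_s = v_R/a_R = (5/4)/1 = 1.2500 s
reaction-phase robot travel = 1.2500·0.0800 = 0.1000 m
braking distance = 1.2500²/(2·1.0000) = 0.7812 m
human over T_r+T_s: 1.2000·(0.0800+1.2500) = 1.5960 m
residual clearance needed = 0.1000+0.1000+0.0250 = 0.2250 m
sum ≈ 0.1000+0.7812+1.5960+0.2250 ≈ 2.7022 m = S ✓

v_R_max = 5/4 m/s = 1.2500 m/s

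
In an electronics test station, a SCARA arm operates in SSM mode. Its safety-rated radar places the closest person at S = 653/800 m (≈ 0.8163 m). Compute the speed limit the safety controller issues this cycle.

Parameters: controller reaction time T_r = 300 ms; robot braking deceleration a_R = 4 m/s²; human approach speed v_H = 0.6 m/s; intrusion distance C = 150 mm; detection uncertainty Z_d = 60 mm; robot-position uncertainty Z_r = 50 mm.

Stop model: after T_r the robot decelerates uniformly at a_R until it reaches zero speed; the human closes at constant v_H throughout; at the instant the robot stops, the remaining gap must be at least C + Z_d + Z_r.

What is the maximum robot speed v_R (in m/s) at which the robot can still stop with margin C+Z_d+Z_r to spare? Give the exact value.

v_R_max = 7/10 m/s = 0.7000 m/s

quadratic (1/8)·v² + (9/20)·v + (-301/800) = 0
  disc = (9/20)² − 4·(1/8)·(-301/800) = 25/64 ; √disc = 5/8
  v_R = (−(9/20) + 5/8) / (2·(1/8)) = 7/10 m/s
check:
braking lasts T_s = (7/10)/4 = 0.1750 s
reaction-phase robot travel = 0.7000·0.3000 = 0.2100 m
robot covers 0.7000·0.1750 − ½·4.0000·0.1750² = 0.0612 m while stopping
human closes 0.6000·0.4750 = 0.2850 m
C+Z_d+Z_r = 0.1500+0.0600+0.0500 = 0.2600 m
sum ≈ 0.2100+0.0612+0.2850+0.2600 ≈ 0.8163 m = S ✓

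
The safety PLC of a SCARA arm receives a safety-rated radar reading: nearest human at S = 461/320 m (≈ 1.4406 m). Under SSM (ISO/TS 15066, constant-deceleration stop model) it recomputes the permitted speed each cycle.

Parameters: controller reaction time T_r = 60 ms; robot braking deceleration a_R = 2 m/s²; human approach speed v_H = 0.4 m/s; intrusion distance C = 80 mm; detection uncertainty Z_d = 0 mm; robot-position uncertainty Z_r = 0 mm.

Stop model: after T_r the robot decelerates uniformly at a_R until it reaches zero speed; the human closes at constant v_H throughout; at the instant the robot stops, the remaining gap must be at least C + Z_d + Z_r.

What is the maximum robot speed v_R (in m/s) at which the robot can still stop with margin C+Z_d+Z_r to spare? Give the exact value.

collect terms ⇒ (1/4)·v_R² + (13/50)·v_R + (-10693/8000) = 0
  disc = (13/50)² − 4·(1/4)·(-10693/8000) = 56169/40000 ; √disc = 237/200
  v_R = (−(13/50) + 237/200) / (2·(1/4)) = 37/20 m/s
check:
T_s = v_R/a_R = (37/20)/2 = 0.9250 s
robot covers v_R·T_r = 1.8500·0.0600 = 0.1110 m before braking
robot under decel: 1.8500²/(2·2.0000) = 0.8556 m
human closes 0.4000·0.9850 = 0.3940 m
margins: 0.0800+0.0000+0.0000 = 0.0800 m
sum ≈ 0.1110+0.8556+0.3940+0.0800 ≈ 1.4406 m = S ✓

v_R_max = 37/20 m/s = 1.8500 m/s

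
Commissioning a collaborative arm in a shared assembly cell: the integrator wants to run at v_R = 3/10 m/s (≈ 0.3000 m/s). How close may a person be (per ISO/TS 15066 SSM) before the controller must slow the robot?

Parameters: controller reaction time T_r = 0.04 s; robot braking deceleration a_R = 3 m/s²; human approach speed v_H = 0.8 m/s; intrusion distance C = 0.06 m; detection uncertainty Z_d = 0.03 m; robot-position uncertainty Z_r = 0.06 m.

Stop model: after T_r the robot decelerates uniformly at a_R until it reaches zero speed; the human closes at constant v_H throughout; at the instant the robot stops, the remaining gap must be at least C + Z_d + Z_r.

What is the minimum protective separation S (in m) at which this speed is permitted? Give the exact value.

S_min = 289/1000 m = 0.2890 m

T_s = v_R/a_R = (3/10)/3 = 0.1000 s
robot in T_r: 0.3000·0.0400 = 0.0120 m
robot covers 0.3000·0.1000 − ½·3.0000·0.1000² = 0.0150 m while stopping
human over T_r+T_s: 0.8000·(0.0400+0.1000) = 0.1120 m
C+Z_d+Z_r = 0.0600+0.0300+0.0600 = 0.1500 m
S_min ≈ 0.0120+0.0150+0.1120+0.1500  ⇒  S_min = 289/1000 m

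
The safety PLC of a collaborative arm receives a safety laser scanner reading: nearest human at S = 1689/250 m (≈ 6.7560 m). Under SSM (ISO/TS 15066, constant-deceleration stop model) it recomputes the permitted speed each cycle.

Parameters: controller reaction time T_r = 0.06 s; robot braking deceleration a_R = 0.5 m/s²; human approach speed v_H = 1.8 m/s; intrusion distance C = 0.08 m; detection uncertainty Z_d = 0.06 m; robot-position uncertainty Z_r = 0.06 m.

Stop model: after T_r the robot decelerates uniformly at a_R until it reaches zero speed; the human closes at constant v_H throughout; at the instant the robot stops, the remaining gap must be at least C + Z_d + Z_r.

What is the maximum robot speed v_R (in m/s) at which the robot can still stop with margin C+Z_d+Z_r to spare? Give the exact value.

v_R_max = 13/10 m/s = 1.3000 m/s

at the boundary: (1)·v² + (183/50)·v + (-806/125) = 0
  disc = (183/50)² − 4·(1)·(-806/125) = 97969/2500 ; √disc = 313/50
  v_R = (−(183/50) + 313/50) / (2·(1)) = 13/10 m/s
check:
T_s = v_R/a_R = (13/10)/(1/2) = 2.6000 s
robot in T_r: 1.3000·0.0600 = 0.0780 m
robot under decel: 1.3000²/(2·0.5000) = 1.6900 m
person approaches 1.8000·(0.0600+2.6000) = 4.7880 m
margins: 0.0800+0.0600+0.0600 = 0.2000 m
sum ≈ 0.0780+1.6900+4.7880+0.2000 ≈ 6.7560 m = S ✓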